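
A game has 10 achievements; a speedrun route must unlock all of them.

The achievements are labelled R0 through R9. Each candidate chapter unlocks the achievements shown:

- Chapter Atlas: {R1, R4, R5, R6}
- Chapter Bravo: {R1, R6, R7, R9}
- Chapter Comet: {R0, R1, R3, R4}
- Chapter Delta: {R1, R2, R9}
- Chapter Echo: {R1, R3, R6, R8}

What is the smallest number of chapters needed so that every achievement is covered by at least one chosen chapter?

Take {Atlas, Bravo, Comet, Delta, Echo}. Their union is {R0, R1, R2, R3, R4, R5, R6, R7, R8, R9}, which is all 10 achievements.
No 4 of the 5 chapters cover everything (all 5 combinations miss at least one achievement), so 5 is optimal.

5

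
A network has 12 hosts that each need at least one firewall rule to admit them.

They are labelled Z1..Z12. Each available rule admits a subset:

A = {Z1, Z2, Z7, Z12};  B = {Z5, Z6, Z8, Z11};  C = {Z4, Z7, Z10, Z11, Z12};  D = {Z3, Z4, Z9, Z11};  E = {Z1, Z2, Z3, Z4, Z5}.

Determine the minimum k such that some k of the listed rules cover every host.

4

B and C and D and E together: B ∪ C ∪ D ∪ E = {Z1, Z2, Z3, Z4, Z5, Z6, Z7, Z8, Z9, Z10, Z11, Z12} — every host is covered.
No 3 of the 5 rules cover everything (all 10 combinations miss at least one host), so 4 is optimal.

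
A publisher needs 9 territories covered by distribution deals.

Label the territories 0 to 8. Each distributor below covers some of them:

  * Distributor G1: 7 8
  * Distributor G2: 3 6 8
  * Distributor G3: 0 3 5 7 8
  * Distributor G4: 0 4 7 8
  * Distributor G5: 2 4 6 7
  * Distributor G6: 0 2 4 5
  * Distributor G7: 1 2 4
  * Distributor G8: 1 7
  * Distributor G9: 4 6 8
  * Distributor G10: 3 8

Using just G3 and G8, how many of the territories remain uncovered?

3

Union of G3, G8 = {0, 1, 3, 5, 7, 8}.
Not covered: 2, 4, 6 — 3 territories.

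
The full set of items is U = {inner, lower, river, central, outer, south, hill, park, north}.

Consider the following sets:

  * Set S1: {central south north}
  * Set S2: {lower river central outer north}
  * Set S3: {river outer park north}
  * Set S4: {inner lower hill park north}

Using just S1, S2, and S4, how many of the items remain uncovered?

0

Union of S1, S2, S4 = {inner, lower, river, central, outer, south, hill, park, north} — that's every item, so 0 are uncovered.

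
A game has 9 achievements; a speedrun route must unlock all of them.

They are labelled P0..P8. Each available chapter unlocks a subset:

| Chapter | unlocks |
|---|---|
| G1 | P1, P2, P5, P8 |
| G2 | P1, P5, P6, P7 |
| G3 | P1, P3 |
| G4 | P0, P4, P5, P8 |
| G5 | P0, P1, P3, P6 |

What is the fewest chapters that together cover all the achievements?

G1 and G2 and G4 and G5 together: G1 ∪ G2 ∪ G4 ∪ G5 = {P0, P1, P2, P3, P4, P5, P6, P7, P8} — every achievement is covered.
No 3 of the 5 chapters cover everything (all 10 combinations miss at least one achievement), so 4 is optimal.

4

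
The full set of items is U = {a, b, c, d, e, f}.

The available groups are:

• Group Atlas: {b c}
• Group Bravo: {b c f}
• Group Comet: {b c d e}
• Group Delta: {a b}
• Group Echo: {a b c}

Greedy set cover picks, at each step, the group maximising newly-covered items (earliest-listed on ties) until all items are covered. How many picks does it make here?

Greedy: pick Comet (covers 4 new) → pick Bravo (covers 1 new) → pick Delta (covers 1 new). Total picks: 3.

3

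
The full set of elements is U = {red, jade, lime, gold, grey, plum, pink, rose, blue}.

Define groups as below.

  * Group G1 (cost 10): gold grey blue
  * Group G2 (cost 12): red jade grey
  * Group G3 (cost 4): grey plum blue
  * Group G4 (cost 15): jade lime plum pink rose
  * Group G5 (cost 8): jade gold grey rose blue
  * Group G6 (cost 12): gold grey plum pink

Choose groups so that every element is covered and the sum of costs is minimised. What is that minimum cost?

35

G2, G4, G5 together cover every element (G2 ∪ G4 ∪ G5 = {red, jade, lime, gold, grey, plum, pink, rose, blue}); total cost 12 + 15 + 8 = 35.
The greedy pick G3, G5, G4, G2 costs 39; no covering selection beats 35.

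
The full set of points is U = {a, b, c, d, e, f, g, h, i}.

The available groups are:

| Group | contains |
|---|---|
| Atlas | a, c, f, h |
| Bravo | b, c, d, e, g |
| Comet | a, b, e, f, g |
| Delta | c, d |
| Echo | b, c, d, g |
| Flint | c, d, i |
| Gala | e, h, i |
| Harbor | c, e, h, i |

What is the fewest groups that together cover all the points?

Comet and Echo and Gala together: Comet ∪ Echo ∪ Gala = {a, b, c, d, e, f, g, h, i} — every point is covered.
No 2 of the 8 groups cover everything (all 28 combinations miss at least one point), so 3 is optimal.

3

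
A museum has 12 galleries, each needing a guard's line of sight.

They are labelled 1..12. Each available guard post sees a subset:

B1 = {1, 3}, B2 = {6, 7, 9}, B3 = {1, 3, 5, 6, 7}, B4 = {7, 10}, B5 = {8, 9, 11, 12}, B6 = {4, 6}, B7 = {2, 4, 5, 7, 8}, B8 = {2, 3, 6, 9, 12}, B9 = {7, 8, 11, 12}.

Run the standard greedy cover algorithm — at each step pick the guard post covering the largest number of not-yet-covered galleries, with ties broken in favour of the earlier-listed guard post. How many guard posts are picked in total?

4

Greedy: pick B3 (covers 5 new) → pick B5 (covers 4 new) → pick B7 (covers 2 new) → pick B4 (covers 1 new). Total picks: 4.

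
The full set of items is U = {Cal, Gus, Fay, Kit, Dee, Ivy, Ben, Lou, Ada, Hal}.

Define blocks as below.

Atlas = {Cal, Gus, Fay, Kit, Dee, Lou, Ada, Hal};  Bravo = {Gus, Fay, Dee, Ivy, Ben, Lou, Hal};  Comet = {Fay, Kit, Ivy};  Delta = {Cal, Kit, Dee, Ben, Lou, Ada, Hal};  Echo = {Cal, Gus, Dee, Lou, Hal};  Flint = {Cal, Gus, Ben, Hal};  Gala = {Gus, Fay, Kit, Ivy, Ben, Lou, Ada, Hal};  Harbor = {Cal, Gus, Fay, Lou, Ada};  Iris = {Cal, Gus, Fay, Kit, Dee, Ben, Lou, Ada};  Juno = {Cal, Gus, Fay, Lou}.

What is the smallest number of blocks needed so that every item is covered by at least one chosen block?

Take {Gala, Iris}. Their union is {Cal, Gus, Fay, Kit, Dee, Ivy, Ben, Lou, Ada, Hal}, which is all 10 items.
No single block has all 10 items (the largest, Atlas, has 8), so 2 is optimal.

2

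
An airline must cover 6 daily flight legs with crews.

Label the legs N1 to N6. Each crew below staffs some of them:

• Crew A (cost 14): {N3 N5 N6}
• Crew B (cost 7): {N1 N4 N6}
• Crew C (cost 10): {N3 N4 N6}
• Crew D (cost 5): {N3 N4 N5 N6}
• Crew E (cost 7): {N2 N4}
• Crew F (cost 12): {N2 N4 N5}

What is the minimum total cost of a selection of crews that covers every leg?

B, D, E together cover every leg (B ∪ D ∪ E = {N1, N2, N3, N4, N5, N6}); total cost 7 + 5 + 7 = 19.
No covering selection has total cost below 19.

19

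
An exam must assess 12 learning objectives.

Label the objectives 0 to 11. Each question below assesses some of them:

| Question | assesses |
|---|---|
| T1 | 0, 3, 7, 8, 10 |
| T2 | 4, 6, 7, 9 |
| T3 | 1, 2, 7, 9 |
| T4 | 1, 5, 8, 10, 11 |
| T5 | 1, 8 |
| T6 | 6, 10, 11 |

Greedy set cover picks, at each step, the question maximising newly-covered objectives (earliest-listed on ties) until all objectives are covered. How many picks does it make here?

Greedy: pick T1 (covers 5 new) → pick T2 (covers 3 new) → pick T4 (covers 3 new) → pick T3 (covers 1 new). Total picks: 4.

4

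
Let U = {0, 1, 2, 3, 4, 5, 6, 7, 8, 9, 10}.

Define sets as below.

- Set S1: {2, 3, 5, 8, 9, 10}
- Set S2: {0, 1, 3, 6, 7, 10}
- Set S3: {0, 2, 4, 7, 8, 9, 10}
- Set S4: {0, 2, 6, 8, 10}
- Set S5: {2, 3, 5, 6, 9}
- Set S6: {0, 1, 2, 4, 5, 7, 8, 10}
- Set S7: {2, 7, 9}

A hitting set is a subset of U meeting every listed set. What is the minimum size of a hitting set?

H = {0, 9} meets every set (each contains at least one member of H), and |H| = 2.
No single element lies in every set, so at least 2 are needed and 2 is optimal.

2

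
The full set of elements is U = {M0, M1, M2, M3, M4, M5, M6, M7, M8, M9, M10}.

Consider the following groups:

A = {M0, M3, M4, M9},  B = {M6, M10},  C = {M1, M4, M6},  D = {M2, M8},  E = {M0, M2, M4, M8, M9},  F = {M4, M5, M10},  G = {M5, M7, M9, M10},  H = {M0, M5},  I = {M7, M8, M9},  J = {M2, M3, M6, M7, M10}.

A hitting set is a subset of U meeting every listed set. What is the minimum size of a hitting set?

Take T = {M0, M1, M8, M10}. Each listed group contains at least one of these, so T is a hitting set of size 4.
No choice of 3 elements meets every group, so 4 is the minimum.

4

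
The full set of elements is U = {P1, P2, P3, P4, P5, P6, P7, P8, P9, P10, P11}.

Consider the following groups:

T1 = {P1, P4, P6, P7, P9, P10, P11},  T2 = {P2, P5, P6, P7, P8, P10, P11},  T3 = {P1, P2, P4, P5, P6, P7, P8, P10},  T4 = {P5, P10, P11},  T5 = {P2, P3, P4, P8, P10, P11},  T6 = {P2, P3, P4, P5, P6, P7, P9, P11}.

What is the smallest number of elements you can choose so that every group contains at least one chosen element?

2

Take H = {P9, P10}. Each listed group contains at least one of these, so H is a hitting set of size 2.
No single element lies in every group, so at least 2 are needed and 2 is optimal.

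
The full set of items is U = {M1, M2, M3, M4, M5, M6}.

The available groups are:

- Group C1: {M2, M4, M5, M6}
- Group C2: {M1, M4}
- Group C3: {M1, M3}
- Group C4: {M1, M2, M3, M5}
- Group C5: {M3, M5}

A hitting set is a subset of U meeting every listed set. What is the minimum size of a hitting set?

Take H = {M1, M5}. Each listed group contains at least one of these, so H is a hitting set of size 2.
The groups C2, C5 are pairwise disjoint, so any hitting set needs a separate item for each — at least 2. Hence 2 is optimal.

2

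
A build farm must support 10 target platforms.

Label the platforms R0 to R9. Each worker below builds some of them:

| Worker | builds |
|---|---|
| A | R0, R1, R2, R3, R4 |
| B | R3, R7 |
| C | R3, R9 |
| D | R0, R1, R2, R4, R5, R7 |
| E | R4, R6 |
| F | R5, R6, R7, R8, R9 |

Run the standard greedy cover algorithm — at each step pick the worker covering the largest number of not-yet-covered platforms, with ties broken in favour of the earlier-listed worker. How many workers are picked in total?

3

Greedy: pick D (covers 6 new) → pick F (covers 3 new) → pick A (covers 1 new). Total picks: 3.
(The true minimum cover uses only 2 workers, so greedy is not optimal here.)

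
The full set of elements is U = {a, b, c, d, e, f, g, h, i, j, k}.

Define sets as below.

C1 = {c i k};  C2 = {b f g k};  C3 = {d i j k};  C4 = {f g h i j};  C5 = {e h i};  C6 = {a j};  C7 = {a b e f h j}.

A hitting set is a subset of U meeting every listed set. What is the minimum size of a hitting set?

3

Take T = {b, i, j}. Each listed set contains at least one of these, so T is a hitting set of size 3.
The sets C2, C5, C6 are pairwise disjoint, so any hitting set needs a separate element for each — at least 3. Hence 3 is optimal.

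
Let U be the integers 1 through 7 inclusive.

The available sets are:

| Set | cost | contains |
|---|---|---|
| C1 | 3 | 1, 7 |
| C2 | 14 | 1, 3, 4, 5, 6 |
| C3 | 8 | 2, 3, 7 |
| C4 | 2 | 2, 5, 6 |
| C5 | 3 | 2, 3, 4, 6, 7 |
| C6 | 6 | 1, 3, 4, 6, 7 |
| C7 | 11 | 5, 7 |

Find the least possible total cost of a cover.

C1, C4, C5 together cover every element (C1 ∪ C4 ∪ C5 = {1, 2, 3, 4, 5, 6, 7}); total cost 3 + 2 + 3 = 8.
No covering selection has total cost below 8.

8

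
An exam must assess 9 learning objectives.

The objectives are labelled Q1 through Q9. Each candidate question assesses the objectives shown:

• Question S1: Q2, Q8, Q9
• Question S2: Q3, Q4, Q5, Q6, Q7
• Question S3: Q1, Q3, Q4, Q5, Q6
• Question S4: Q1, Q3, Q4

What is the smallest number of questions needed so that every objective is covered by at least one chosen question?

3

S1 and S2 and S3 together: S1 ∪ S2 ∪ S3 = {Q1, Q2, Q3, Q4, Q5, Q6, Q7, Q8, Q9} — every objective is covered.
Only S1 contains Q2, so S1 is forced; the remaining 6 objectives need at least 2 more questions (each remaining question adds at most 5) — so at least 3 questions are needed, and 3 is optimal.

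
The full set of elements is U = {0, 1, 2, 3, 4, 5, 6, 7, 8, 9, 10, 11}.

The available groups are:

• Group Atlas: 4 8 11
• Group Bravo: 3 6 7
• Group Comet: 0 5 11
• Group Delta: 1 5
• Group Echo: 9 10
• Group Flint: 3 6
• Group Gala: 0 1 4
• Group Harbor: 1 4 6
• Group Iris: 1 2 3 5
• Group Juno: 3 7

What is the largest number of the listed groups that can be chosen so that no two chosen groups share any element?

4

Atlas, Bravo, Delta, Echo are pairwise disjoint (Atlas={4,8,11}; Bravo={3,6,7}; Delta={1,5}; Echo={9,10}).
Every remaining group overlaps one of these, and no 5 of the listed groups are pairwise disjoint, so 4 is the maximum.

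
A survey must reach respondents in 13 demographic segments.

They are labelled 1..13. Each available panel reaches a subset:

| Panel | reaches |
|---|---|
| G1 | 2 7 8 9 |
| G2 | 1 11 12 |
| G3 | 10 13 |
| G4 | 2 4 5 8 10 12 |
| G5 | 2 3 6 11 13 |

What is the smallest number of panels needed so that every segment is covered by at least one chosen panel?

4

Take {G1, G2, G4, G5}. Their union is {1, 2, 3, 4, 5, 6, 7, 8, 9, 10, 11, 12, 13}, which is all 13 segments.
Only G1 contains 7, so G1 is forced; the remaining 9 segments need at least 3 more panels (each remaining panel adds at most 4) — so at least 4 panels are needed, and 4 is optimal.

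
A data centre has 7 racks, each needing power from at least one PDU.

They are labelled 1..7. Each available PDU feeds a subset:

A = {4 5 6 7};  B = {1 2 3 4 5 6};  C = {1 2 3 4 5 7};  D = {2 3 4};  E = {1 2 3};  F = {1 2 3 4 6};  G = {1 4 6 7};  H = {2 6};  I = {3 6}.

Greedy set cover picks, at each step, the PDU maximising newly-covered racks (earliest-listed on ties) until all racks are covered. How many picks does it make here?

Greedy: pick B (covers 6 new) → pick A (covers 1 new). Total picks: 2.

2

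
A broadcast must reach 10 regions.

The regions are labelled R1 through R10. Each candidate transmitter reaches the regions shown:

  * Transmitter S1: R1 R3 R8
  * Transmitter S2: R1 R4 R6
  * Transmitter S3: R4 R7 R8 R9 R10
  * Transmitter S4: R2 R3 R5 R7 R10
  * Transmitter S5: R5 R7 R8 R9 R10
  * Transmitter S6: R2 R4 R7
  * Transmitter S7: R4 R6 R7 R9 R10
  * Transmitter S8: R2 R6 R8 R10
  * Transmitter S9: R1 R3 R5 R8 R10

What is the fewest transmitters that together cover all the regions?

3

Take {S3, S8, S9}. Their union is {R1, R2, R3, R4, R5, R6, R7, R8, R9, R10}, which is all 10 regions.
No 2 of the 9 transmitters cover everything (all 36 combinations miss at least one region), so 3 is optimal.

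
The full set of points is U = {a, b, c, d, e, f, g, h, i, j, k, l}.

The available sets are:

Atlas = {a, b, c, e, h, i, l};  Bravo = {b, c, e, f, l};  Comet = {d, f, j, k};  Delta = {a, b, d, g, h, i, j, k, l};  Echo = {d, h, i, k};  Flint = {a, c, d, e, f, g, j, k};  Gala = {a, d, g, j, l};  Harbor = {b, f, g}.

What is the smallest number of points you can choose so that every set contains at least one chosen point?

2

Take T = {b, d}. Each listed set contains at least one of these, so T is a hitting set of size 2.
The sets Atlas, Comet are pairwise disjoint, so any hitting set needs a separate point for each — at least 2. Hence 2 is optimal.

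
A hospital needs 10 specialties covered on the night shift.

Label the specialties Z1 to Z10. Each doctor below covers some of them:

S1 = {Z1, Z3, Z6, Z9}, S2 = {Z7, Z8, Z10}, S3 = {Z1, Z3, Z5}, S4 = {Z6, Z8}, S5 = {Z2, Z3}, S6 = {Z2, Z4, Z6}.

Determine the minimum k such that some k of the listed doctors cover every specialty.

4

Take {S1, S2, S3, S6}. Their union is {Z1, Z2, Z3, Z4, Z5, Z6, Z7, Z8, Z9, Z10}, which is all 10 specialties.
Only S6 contains Z4, so S6 is forced; the remaining 7 specialties need at least 3 more doctors (each remaining doctor adds at most 3) — so at least 4 doctors are needed, and 4 is optimal.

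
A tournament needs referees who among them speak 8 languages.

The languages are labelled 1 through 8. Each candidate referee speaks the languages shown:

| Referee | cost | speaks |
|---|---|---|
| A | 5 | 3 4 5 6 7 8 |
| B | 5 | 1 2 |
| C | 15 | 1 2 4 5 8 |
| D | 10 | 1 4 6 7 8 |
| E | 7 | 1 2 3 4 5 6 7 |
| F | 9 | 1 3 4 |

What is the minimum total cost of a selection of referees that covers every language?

A, B together cover every language (A ∪ B = {1, 2, 3, 4, 5, 6, 7, 8}); total cost 5 + 5 = 10.
No covering selection has total cost below 10.

10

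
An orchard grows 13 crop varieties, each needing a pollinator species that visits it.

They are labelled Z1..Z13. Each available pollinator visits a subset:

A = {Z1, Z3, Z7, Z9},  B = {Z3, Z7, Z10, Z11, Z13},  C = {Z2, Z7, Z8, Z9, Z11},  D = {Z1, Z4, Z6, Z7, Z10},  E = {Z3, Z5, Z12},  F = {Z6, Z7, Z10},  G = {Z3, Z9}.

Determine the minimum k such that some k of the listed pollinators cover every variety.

4

Take {B, C, D, E}. Their union is {Z1, Z2, Z3, Z4, Z5, Z6, Z7, Z8, Z9, Z10, Z11, Z12, Z13}, which is all 13 varieties.
Only B contains Z13, so B is forced; the remaining 8 varieties need at least 3 more pollinators (each remaining pollinator adds at most 3) — so at least 4 pollinators are needed, and 4 is optimal.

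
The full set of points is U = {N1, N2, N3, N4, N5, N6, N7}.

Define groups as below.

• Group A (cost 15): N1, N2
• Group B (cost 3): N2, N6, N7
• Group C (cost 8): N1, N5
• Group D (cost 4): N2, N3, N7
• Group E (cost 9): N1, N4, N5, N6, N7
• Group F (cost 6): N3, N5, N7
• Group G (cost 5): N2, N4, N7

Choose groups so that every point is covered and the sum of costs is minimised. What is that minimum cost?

13

D, E together cover every point (D ∪ E = {N1, N2, N3, N4, N5, N6, N7}); total cost 4 + 9 = 13.
The greedy pick B, E, D costs 16; no covering selection beats 13.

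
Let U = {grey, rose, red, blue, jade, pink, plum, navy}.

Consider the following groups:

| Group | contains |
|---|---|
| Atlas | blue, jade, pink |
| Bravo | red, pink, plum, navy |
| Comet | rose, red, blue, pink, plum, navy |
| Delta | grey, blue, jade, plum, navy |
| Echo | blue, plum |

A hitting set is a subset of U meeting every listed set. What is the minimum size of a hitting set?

The 2 points {jade, plum} hit every group.
No single point lies in every group, so at least 2 are needed and 2 is optimal.

2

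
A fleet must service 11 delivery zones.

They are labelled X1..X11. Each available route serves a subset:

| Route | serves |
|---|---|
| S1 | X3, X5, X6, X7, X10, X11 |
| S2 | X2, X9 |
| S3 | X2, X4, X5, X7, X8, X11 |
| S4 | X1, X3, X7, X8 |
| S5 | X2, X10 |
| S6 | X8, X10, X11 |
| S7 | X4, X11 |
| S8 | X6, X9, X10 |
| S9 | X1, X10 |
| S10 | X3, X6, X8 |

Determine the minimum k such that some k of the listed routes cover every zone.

Take {S3, S4, S8}. Their union is {X1, X2, X3, X4, X5, X6, X7, X8, X9, X10, X11}, which is all 11 zones.
No 2 of the 10 routes cover everything (all 45 combinations miss at least one zone), so 3 is optimal.

3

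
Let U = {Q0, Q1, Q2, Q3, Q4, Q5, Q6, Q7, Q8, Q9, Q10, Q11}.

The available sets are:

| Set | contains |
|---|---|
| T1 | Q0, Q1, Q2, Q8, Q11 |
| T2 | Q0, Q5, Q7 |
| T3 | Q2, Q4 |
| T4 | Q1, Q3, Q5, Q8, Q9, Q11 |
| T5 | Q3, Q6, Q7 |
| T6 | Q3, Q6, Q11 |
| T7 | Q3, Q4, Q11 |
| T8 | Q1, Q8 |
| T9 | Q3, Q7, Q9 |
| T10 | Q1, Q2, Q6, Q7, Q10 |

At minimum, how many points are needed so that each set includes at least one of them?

4

The 4 points {Q2, Q3, Q5, Q8} hit every set.
The sets T2, T3, T6, T8 are pairwise disjoint, so any hitting set needs a separate point for each — at least 4. Hence 4 is optimal.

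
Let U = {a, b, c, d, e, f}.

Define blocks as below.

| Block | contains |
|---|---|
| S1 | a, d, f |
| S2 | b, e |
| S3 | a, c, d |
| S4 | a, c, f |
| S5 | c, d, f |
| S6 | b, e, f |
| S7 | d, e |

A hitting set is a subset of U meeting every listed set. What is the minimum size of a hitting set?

Take H = {a, e, f}. Each listed block contains at least one of these, so H is a hitting set of size 3.
No choice of 2 elements meets every block, so 3 is the minimum.

3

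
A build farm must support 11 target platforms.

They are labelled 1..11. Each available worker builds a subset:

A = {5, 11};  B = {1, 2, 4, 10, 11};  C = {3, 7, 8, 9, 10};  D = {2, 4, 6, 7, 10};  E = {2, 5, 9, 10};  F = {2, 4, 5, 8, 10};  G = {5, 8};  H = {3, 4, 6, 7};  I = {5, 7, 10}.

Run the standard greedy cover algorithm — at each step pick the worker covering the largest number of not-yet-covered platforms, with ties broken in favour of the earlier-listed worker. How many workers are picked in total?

Greedy: pick B (covers 5 new) → pick C (covers 4 new) → pick A (covers 1 new) → pick D (covers 1 new). Total picks: 4.

4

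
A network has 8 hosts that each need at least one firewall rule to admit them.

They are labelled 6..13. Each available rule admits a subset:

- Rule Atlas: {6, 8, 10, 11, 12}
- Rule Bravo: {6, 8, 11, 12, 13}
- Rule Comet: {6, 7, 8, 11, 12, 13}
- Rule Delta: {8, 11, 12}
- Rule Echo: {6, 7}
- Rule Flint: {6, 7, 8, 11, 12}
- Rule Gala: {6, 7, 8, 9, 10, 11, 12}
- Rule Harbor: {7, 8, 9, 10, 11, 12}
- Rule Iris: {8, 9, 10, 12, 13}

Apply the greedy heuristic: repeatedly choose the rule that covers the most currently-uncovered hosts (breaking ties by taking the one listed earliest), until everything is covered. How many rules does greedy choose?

2

Greedy: pick Gala (covers 7 new) → pick Bravo (covers 1 new). Total picks: 2.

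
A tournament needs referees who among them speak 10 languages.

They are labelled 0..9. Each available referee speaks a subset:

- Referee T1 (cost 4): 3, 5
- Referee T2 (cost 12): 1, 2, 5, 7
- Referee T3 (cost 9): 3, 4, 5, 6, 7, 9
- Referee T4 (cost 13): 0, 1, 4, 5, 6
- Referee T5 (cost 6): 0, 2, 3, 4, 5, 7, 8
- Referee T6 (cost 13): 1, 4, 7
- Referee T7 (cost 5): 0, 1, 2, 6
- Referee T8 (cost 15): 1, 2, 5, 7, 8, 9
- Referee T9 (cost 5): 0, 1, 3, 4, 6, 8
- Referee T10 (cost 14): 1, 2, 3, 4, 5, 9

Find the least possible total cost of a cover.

T3, T7, T9 together cover every language (T3 ∪ T7 ∪ T9 = {0, 1, 2, 3, 4, 5, 6, 7, 8, 9}); total cost 9 + 5 + 5 = 19.
The greedy pick T9, T5, T3 costs 20; no covering selection beats 19.

19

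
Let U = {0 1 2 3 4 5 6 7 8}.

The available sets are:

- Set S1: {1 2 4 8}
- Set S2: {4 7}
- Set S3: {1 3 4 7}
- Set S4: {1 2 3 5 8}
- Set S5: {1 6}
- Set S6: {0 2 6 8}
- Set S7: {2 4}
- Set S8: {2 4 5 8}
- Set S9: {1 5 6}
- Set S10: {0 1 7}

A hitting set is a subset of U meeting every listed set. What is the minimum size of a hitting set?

3

H = {0, 1, 4} meets every set (each contains at least one member of H), and |H| = 3.
No choice of 2 items meets every set, so 3 is the minimum.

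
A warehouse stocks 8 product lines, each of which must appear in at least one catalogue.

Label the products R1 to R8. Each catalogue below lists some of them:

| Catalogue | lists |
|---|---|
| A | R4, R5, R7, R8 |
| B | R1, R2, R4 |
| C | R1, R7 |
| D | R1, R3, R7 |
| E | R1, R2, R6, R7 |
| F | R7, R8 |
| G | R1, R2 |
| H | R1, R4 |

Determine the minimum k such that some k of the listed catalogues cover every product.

Take {A, D, E}. Their union is {R1, R2, R3, R4, R5, R6, R7, R8}, which is all 8 products.
Only D contains R3, so D is forced; the remaining 5 products need at least 2 more catalogues (each remaining catalogue adds at most 3) — so at least 3 catalogues are needed, and 3 is optimal.

3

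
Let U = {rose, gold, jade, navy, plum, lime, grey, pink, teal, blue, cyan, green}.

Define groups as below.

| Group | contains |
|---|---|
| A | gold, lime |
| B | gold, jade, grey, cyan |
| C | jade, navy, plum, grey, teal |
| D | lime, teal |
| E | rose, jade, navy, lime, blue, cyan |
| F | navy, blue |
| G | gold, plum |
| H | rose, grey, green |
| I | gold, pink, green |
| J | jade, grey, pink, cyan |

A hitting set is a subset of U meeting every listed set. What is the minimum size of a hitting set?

T = {gold, navy, lime, grey} meets every group (each contains at least one member of T), and |T| = 4.
The groups D, F, G, J are pairwise disjoint, so any hitting set needs a separate element for each — at least 4. Hence 4 is optimal.

4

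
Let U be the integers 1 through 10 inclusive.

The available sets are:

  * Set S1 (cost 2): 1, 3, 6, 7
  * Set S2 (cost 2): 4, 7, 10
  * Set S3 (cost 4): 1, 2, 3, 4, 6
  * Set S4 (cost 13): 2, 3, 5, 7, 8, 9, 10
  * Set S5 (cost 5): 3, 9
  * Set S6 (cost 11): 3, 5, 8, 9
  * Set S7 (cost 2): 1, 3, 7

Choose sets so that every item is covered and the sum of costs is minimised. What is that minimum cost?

17

S2, S3, S6 together cover every item (S2 ∪ S3 ∪ S6 = {1, 2, 3, 4, 5, 6, 7, 8, 9, 10}); total cost 2 + 4 + 11 = 17.
No covering selection has total cost below 17.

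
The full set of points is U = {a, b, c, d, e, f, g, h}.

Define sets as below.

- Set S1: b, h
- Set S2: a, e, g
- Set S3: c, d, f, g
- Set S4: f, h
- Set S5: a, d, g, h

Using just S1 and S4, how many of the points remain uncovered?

Union of S1, S4 = {b, f, h}.
Not covered: a, c, d, e, g — 5 points.

5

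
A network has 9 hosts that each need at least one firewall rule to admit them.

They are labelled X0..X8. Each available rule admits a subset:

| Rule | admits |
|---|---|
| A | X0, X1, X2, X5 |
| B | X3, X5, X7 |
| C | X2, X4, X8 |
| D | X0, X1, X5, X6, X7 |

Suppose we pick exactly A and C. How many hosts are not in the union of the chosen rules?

3

Union of A, C = {X0, X1, X2, X4, X5, X8}.
Not covered: X3, X6, X7 — 3 hosts.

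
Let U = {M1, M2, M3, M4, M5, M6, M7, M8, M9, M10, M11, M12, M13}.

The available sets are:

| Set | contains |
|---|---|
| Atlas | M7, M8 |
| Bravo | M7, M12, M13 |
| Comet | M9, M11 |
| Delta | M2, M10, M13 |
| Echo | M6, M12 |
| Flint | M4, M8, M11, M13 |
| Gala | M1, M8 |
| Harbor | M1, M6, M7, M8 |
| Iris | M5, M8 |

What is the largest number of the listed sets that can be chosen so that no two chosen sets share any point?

4

Atlas, Comet, Delta, Echo are pairwise disjoint (Atlas={M7,M8}; Comet={M9,M11}; Delta={M2,M10,M13}; Echo={M6,M12}).
Every remaining set overlaps one of these, and no 5 of the listed sets are pairwise disjoint, so 4 is the maximum.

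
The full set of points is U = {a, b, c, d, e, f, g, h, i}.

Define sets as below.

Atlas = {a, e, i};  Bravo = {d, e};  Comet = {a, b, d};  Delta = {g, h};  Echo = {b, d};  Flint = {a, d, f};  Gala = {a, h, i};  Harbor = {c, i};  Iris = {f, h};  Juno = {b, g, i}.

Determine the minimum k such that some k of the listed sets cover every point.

Atlas, Bravo, Harbor, Iris, and Juno cover everything between them: the union {a, b, c, d, e, f, g, h, i} is all of U.
No 4 of the 10 sets cover everything (all 210 combinations miss at least one point), so 5 is optimal.

5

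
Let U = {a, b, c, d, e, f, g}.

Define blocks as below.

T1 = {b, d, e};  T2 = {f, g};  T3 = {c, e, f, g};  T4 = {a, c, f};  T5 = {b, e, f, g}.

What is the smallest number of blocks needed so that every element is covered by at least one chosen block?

3

T1 and T2 and T4 together: T1 ∪ T2 ∪ T4 = {a, b, c, d, e, f, g} — every element is covered.
Only T4 contains a, so T4 is forced; the remaining 4 elements need at least 2 more blocks (each remaining block adds at most 3) — so at least 3 blocks are needed, and 3 is optimal.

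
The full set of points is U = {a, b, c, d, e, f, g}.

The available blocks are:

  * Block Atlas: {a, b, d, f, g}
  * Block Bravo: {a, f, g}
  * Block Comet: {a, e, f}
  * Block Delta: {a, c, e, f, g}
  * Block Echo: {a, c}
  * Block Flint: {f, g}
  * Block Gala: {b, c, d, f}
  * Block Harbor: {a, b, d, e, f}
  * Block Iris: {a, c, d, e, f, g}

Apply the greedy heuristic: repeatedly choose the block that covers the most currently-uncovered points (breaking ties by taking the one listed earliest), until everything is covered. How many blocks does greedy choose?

2

Greedy: pick Iris (covers 6 new) → pick Atlas (covers 1 new). Total picks: 2.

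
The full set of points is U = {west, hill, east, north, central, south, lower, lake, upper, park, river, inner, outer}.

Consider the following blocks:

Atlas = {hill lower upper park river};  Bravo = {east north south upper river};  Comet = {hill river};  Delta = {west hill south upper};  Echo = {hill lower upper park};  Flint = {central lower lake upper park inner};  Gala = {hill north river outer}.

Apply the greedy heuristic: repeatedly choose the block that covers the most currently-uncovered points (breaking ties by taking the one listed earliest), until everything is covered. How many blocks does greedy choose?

Greedy: pick Flint (covers 6 new) → pick Bravo (covers 4 new) → pick Delta (covers 2 new) → pick Gala (covers 1 new). Total picks: 4.

4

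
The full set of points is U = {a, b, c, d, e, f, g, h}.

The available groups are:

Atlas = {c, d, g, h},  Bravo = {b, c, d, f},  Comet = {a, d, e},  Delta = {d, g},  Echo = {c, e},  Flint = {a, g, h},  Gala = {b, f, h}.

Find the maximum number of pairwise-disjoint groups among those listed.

3

Delta, Echo, Gala are pairwise disjoint (Delta={d,g}; Echo={c,e}; Gala={b,f,h}).
Every remaining group overlaps one of these, and no 4 of the listed groups are pairwise disjoint, so 3 is the maximum.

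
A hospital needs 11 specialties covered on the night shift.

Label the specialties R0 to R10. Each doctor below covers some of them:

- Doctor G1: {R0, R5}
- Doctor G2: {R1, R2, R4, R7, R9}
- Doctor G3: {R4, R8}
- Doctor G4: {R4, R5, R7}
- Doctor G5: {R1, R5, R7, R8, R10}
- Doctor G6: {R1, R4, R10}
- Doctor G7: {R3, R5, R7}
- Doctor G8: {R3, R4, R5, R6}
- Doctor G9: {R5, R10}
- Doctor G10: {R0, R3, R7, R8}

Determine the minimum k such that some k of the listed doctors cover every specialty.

G2 and G8 and G9 and G10 together: G2 ∪ G8 ∪ G9 ∪ G10 = {R0, R1, R2, R3, R4, R5, R6, R7, R8, R9, R10} — every specialty is covered.
No 3 of the 10 doctors cover everything (all 120 combinations miss at least one specialty), so 4 is optimal.

4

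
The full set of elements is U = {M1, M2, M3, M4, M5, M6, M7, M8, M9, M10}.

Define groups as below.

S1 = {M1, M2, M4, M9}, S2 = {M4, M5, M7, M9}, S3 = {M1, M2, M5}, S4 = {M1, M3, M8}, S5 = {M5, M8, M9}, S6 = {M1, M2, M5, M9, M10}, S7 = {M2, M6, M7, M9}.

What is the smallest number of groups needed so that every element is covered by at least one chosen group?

4

S1, S4, S6, and S7 cover everything between them: the union {M1, M2, M3, M4, M5, M6, M7, M8, M9, M10} is all of U.
Only S6 contains M10, so S6 is forced; the remaining 5 elements need at least 3 more groups (each remaining group adds at most 2) — so at least 4 groups are needed, and 4 is optimal.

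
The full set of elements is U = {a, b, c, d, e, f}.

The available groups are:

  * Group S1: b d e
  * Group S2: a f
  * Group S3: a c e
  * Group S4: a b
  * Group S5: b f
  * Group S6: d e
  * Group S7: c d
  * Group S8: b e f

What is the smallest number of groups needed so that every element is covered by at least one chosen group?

S1, S3, and S8 cover everything between them: the union {a, b, c, d, e, f} is all of U.
No 2 of the 8 groups cover everything (all 28 combinations miss at least one element), so 3 is optimal.

3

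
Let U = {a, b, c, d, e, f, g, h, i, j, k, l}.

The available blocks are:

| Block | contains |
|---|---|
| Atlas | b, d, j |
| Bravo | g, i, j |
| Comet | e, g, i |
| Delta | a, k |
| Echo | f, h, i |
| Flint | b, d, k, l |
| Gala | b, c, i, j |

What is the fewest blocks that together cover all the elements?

Take {Comet, Delta, Echo, Flint, Gala}. Their union is {a, b, c, d, e, f, g, h, i, j, k, l}, which is all 12 elements.
No 4 of the 7 blocks cover everything (all 35 combinations miss at least one element), so 5 is optimal.

5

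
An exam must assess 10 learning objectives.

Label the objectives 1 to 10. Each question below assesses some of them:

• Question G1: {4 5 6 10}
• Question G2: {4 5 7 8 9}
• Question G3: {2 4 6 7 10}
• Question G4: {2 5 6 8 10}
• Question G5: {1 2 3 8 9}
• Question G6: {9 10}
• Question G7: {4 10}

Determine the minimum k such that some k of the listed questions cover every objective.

3

G1 and G2 and G5 together: G1 ∪ G2 ∪ G5 = {1, 2, 3, 4, 5, 6, 7, 8, 9, 10} — every objective is covered.
Only G5 contains 1, so G5 is forced; the remaining 5 objectives need at least 2 more questions (each remaining question adds at most 4) — so at least 3 questions are needed, and 3 is optimal.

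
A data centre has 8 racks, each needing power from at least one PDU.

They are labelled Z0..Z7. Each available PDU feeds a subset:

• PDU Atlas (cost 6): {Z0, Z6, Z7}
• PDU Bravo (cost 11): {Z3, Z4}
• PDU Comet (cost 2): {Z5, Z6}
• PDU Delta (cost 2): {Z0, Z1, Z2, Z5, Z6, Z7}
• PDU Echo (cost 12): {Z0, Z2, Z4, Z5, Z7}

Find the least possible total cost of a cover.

13

Bravo, Delta together cover every rack (Bravo ∪ Delta = {Z0, Z1, Z2, Z3, Z4, Z5, Z6, Z7}); total cost 11 + 2 = 13.
No covering selection has total cost below 13.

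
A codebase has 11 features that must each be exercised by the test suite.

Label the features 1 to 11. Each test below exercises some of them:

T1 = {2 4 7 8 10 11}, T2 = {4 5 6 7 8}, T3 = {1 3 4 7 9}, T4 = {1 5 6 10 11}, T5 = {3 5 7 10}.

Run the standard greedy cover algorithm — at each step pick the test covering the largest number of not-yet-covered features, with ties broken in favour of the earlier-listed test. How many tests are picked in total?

3

Greedy: pick T1 (covers 6 new) → pick T3 (covers 3 new) → pick T2 (covers 2 new). Total picks: 3.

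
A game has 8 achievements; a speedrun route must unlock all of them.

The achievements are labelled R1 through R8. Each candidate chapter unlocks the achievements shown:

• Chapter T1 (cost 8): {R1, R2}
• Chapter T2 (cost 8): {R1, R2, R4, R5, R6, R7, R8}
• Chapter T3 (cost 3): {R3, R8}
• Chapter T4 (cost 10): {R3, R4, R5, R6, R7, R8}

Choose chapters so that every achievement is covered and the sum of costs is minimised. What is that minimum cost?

11

T2, T3 together cover every achievement (T2 ∪ T3 = {R1, R2, R3, R4, R5, R6, R7, R8}); total cost 8 + 3 = 11.
No covering selection has total cost below 11.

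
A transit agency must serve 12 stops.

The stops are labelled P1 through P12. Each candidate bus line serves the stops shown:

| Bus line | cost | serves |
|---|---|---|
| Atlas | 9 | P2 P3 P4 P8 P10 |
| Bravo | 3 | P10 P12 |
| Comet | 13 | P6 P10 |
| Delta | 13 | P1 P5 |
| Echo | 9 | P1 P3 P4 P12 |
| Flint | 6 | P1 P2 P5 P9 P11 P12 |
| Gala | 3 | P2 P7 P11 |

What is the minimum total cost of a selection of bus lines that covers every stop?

31

Atlas, Comet, Flint, Gala together cover every stop (Atlas ∪ Comet ∪ Flint ∪ Gala = {P1, P2, P3, P4, P5, P6, P7, P8, P9, P10, P11, P12}); total cost 9 + 13 + 6 + 3 = 31.
No covering selection has total cost below 31.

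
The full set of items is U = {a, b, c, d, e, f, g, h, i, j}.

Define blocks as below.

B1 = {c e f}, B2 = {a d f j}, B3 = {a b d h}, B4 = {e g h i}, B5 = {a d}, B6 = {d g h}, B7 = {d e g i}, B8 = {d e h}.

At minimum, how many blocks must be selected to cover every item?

4

Take {B1, B2, B3, B4}. Their union is {a, b, c, d, e, f, g, h, i, j}, which is all 10 items.
No 3 of the 8 blocks cover everything (all 56 combinations miss at least one item), so 4 is optimal.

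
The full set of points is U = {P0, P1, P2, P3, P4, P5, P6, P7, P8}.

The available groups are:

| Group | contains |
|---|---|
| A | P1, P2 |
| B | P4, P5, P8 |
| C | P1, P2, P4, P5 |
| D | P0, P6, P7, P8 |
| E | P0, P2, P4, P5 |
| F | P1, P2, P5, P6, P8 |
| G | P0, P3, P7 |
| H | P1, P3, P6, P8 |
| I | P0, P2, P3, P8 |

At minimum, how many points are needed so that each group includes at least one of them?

3

T = {P0, P1, P4} meets every group (each contains at least one member of T), and |T| = 3.
The groups A, B, G are pairwise disjoint, so any hitting set needs a separate point for each — at least 3. Hence 3 is optimal.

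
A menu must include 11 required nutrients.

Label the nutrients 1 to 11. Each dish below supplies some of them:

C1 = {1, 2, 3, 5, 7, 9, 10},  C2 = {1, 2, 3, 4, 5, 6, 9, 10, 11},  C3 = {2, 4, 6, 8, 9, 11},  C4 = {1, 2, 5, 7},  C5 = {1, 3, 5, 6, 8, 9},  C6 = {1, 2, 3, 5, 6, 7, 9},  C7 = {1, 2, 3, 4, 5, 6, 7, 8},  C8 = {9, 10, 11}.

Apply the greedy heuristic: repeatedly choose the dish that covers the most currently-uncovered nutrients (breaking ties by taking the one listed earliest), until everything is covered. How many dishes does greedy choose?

Greedy: pick C2 (covers 9 new) → pick C7 (covers 2 new). Total picks: 2.

2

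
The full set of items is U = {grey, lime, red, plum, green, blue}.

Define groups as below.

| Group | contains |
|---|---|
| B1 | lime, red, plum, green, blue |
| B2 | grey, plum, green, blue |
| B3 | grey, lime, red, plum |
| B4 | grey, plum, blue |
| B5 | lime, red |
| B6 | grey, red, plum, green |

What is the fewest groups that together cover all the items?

2

B2 and B3 together: B2 ∪ B3 = {grey, lime, red, plum, green, blue} — every item is covered.
No single group has all 6 items (the largest, B1, has 5), so 2 is optimal.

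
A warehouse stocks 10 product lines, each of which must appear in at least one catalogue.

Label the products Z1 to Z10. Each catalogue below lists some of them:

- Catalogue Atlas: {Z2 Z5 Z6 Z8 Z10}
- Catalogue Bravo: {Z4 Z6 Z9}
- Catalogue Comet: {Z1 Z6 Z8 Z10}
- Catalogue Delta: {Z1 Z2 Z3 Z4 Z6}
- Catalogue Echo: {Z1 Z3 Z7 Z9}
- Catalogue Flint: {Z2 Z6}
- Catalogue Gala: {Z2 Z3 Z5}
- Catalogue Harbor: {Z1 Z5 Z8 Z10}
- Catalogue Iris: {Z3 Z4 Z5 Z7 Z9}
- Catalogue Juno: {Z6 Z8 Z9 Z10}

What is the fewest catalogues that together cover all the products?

Atlas and Echo and Iris together: Atlas ∪ Echo ∪ Iris = {Z1, Z2, Z3, Z4, Z5, Z6, Z7, Z8, Z9, Z10} — every product is covered.
No 2 of the 10 catalogues cover everything (all 45 combinations miss at least one product), so 3 is optimal.

3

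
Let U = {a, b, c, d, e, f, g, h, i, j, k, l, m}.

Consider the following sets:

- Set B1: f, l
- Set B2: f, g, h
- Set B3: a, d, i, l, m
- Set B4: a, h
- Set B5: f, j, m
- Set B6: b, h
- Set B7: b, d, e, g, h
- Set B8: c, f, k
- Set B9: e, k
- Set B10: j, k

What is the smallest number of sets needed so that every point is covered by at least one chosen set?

B3 and B7 and B8 and B10 together: B3 ∪ B7 ∪ B8 ∪ B10 = {a, b, c, d, e, f, g, h, i, j, k, l, m} — every point is covered.
No 3 of the 10 sets cover everything (all 120 combinations miss at least one point), so 4 is optimal.

4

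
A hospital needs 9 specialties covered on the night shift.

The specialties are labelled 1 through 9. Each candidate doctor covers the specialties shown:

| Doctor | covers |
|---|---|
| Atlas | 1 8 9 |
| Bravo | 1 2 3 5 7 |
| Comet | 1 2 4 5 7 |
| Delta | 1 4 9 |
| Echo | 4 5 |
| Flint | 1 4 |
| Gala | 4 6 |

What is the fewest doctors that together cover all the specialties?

3

Atlas and Bravo and Gala together: Atlas ∪ Bravo ∪ Gala = {1, 2, 3, 4, 5, 6, 7, 8, 9} — every specialty is covered.
Only Bravo contains 3, so Bravo is forced; the remaining 4 specialties need at least 2 more doctors (each remaining doctor adds at most 2) — so at least 3 doctors are needed, and 3 is optimal.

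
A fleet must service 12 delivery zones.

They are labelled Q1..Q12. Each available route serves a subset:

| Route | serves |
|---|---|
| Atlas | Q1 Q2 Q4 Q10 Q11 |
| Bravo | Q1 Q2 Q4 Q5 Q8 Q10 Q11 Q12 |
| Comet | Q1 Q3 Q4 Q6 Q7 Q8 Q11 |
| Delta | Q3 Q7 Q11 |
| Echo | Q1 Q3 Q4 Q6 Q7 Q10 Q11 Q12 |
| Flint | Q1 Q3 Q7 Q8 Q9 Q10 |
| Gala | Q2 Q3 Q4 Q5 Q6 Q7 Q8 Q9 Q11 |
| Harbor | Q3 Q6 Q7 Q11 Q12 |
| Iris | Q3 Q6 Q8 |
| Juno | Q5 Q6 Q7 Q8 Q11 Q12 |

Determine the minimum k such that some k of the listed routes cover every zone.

Bravo and Gala together: Bravo ∪ Gala = {Q1, Q2, Q3, Q4, Q5, Q6, Q7, Q8, Q9, Q10, Q11, Q12} — every zone is covered.
No single route has all 12 zones (the largest, Gala, has 9), so 2 is optimal.

2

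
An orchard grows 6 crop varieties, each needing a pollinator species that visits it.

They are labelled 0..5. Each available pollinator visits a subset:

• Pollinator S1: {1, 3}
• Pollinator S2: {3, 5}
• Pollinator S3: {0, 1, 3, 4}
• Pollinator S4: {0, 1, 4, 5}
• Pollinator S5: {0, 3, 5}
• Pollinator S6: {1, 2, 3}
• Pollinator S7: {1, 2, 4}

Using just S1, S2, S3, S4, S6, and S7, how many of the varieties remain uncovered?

Union of S1, S2, S3, S4, S6, S7 = {0, 1, 2, 3, 4, 5} — that's every variety, so 0 are uncovered.

0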